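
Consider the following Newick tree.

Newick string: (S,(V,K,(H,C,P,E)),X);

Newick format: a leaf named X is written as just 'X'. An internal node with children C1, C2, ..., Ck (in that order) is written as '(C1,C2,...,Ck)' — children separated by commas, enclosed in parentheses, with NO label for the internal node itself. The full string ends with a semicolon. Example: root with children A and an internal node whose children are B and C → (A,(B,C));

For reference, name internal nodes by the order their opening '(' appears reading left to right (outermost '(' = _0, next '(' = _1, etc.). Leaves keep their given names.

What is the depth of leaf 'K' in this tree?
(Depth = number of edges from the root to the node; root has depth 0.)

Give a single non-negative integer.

Newick: (S,(V,K,(H,C,P,E)),X);
Naming internals by '(' encounter order: outermost '(' = _0, next = _1, ...
Query node: K
Path from root: _0 -> _1 -> K
Depth of K: 2 (number of edges from root)

Answer: 2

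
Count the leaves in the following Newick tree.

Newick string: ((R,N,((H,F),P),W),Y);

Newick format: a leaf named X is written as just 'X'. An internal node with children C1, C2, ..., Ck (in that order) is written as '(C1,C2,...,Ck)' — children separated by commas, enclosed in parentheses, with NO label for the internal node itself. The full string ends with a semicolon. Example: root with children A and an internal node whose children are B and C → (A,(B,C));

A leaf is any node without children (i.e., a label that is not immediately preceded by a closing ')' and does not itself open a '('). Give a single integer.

Newick: ((R,N,((H,F),P),W),Y);
Scan left-to-right; a leaf is any maximal label run not followed by '(':
  pos 2: leaf 'R' → count = 1
  pos 4: leaf 'N' → count = 2
  pos 8: leaf 'H' → count = 3
  pos 10: leaf 'F' → count = 4
  pos 13: leaf 'P' → count = 5
  pos 16: leaf 'W' → count = 6
  pos 19: leaf 'Y' → count = 7
Total leaves: 7

Answer: 7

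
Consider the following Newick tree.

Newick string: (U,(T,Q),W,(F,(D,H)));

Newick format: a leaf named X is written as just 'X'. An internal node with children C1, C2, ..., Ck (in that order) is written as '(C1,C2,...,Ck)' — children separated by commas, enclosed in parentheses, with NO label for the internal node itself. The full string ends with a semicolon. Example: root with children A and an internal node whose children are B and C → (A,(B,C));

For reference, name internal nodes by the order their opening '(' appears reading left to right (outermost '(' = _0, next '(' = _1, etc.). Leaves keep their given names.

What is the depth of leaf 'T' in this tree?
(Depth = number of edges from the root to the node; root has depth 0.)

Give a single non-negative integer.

Answer: 2

Derivation:
Newick: (U,(T,Q),W,(F,(D,H)));
Naming internals by '(' encounter order: outermost '(' = _0, next = _1, ...
Query node: T
Path from root: _0 -> _1 -> T
Depth of T: 2 (number of edges from root)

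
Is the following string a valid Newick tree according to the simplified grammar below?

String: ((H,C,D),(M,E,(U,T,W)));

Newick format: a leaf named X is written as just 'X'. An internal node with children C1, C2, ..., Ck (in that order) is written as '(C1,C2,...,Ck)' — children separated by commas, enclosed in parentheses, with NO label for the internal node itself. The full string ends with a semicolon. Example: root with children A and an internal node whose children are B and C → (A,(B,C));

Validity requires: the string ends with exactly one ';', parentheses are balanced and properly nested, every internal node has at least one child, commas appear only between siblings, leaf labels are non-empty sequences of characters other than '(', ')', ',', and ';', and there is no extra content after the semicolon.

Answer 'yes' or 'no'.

Input: ((H,C,D),(M,E,(U,T,W)));
Paren balance: 4 '(' vs 4 ')' OK
Ends with single ';': True
Full parse: OK
Valid: True

Answer: yes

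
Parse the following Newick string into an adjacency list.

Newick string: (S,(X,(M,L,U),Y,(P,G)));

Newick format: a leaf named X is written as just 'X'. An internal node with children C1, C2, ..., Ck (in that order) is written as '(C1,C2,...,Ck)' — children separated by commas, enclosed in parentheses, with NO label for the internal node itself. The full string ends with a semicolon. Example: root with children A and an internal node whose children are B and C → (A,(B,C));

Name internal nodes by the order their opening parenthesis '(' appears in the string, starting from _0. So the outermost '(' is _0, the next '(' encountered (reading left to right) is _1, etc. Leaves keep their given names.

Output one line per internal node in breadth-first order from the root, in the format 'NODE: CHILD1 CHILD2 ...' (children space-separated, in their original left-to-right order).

Input: (S,(X,(M,L,U),Y,(P,G)));
Scanning left-to-right, naming '(' by encounter order:
  pos 0: '(' -> open internal node _0 (depth 1)
  pos 3: '(' -> open internal node _1 (depth 2)
  pos 6: '(' -> open internal node _2 (depth 3)
  pos 12: ')' -> close internal node _2 (now at depth 2)
  pos 16: '(' -> open internal node _3 (depth 3)
  pos 20: ')' -> close internal node _3 (now at depth 2)
  pos 21: ')' -> close internal node _1 (now at depth 1)
  pos 22: ')' -> close internal node _0 (now at depth 0)
Total internal nodes: 4
BFS adjacency from root:
  _0: S _1
  _1: X _2 Y _3
  _2: M L U
  _3: P G

Answer: _0: S _1
_1: X _2 Y _3
_2: M L U
_3: P G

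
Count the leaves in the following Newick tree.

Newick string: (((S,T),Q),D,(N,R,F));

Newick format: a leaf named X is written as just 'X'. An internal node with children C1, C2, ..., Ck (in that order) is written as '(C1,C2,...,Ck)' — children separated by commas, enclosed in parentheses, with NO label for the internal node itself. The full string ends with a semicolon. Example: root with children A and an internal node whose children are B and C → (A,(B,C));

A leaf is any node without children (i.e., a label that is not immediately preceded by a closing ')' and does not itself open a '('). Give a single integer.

Answer: 7

Derivation:
Newick: (((S,T),Q),D,(N,R,F));
Scan left-to-right; a leaf is any maximal label run not followed by '(':
  pos 3: leaf 'S' → count = 1
  pos 5: leaf 'T' → count = 2
  pos 8: leaf 'Q' → count = 3
  pos 11: leaf 'D' → count = 4
  pos 14: leaf 'N' → count = 5
  pos 16: leaf 'R' → count = 6
  pos 18: leaf 'F' → count = 7
Total leaves: 7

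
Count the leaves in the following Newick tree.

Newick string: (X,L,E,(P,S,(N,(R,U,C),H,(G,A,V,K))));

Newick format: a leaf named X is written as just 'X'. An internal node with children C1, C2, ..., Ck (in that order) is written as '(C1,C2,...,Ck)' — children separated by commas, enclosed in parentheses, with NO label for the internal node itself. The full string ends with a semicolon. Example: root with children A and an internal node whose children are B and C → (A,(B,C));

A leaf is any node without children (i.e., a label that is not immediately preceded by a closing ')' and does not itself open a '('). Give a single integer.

Newick: (X,L,E,(P,S,(N,(R,U,C),H,(G,A,V,K))));
Scan left-to-right; a leaf is any maximal label run not followed by '(':
  pos 1: leaf 'X' → count = 1
  pos 3: leaf 'L' → count = 2
  pos 5: leaf 'E' → count = 3
  pos 8: leaf 'P' → count = 4
  pos 10: leaf 'S' → count = 5
  pos 13: leaf 'N' → count = 6
  pos 16: leaf 'R' → count = 7
  pos 18: leaf 'U' → count = 8
  pos 20: leaf 'C' → count = 9
  pos 23: leaf 'H' → count = 10
  pos 26: leaf 'G' → count = 11
  pos 28: leaf 'A' → count = 12
  pos 30: leaf 'V' → count = 13
  pos 32: leaf 'K' → count = 14
Total leaves: 14

Answer: 14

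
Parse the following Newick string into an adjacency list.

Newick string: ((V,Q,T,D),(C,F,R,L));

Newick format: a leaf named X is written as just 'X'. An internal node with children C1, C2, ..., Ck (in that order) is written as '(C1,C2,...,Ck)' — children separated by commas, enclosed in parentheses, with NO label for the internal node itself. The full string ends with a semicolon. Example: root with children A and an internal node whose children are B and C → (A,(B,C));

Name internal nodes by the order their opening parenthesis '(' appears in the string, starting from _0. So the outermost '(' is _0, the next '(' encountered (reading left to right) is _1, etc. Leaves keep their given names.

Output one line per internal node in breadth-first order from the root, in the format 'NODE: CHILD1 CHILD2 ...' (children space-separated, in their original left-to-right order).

Input: ((V,Q,T,D),(C,F,R,L));
Scanning left-to-right, naming '(' by encounter order:
  pos 0: '(' -> open internal node _0 (depth 1)
  pos 1: '(' -> open internal node _1 (depth 2)
  pos 9: ')' -> close internal node _1 (now at depth 1)
  pos 11: '(' -> open internal node _2 (depth 2)
  pos 19: ')' -> close internal node _2 (now at depth 1)
  pos 20: ')' -> close internal node _0 (now at depth 0)
Total internal nodes: 3
BFS adjacency from root:
  _0: _1 _2
  _1: V Q T D
  _2: C F R L

Answer: _0: _1 _2
_1: V Q T D
_2: C F R L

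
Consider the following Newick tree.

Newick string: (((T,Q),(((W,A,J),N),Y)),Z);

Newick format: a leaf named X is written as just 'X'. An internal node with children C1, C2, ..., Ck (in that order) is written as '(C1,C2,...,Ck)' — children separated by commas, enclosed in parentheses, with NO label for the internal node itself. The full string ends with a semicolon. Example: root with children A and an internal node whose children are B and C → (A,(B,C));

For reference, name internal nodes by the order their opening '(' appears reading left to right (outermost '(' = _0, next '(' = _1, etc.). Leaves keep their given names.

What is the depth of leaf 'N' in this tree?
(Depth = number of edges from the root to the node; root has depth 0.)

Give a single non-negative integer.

Answer: 4

Derivation:
Newick: (((T,Q),(((W,A,J),N),Y)),Z);
Naming internals by '(' encounter order: outermost '(' = _0, next = _1, ...
Query node: N
Path from root: _0 -> _1 -> _3 -> _4 -> N
Depth of N: 4 (number of edges from root)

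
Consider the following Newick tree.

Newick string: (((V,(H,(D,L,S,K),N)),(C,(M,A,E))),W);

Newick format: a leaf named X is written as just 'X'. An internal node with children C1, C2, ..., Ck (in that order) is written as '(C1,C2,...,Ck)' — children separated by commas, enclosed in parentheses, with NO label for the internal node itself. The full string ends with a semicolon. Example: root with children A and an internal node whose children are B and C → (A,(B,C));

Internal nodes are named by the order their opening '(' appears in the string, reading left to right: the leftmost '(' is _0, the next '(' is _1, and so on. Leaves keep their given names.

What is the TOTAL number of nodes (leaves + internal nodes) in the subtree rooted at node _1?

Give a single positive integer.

Answer: 17

Derivation:
Newick: (((V,(H,(D,L,S,K),N)),(C,(M,A,E))),W);
Locate _1: it is the '(' at position 1 (the 2nd '(' reading left to right).
Query: subtree rooted at _1
_1: subtree_size = 1 + 16
  _2: subtree_size = 1 + 9
    V: subtree_size = 1 + 0
    _3: subtree_size = 1 + 7
      H: subtree_size = 1 + 0
      _4: subtree_size = 1 + 4
        D: subtree_size = 1 + 0
        L: subtree_size = 1 + 0
        S: subtree_size = 1 + 0
        K: subtree_size = 1 + 0
      N: subtree_size = 1 + 0
  _5: subtree_size = 1 + 5
    C: subtree_size = 1 + 0
    _6: subtree_size = 1 + 3
      M: subtree_size = 1 + 0
      A: subtree_size = 1 + 0
      E: subtree_size = 1 + 0
Total subtree size of _1: 17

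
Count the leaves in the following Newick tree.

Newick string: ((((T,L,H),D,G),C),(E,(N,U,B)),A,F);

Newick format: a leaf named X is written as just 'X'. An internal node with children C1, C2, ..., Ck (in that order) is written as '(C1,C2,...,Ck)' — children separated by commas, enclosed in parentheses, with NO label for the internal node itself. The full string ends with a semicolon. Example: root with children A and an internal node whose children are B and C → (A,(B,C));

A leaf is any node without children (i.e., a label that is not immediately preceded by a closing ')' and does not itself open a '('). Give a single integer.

Newick: ((((T,L,H),D,G),C),(E,(N,U,B)),A,F);
Scan left-to-right; a leaf is any maximal label run not followed by '(':
  pos 4: leaf 'T' → count = 1
  pos 6: leaf 'L' → count = 2
  pos 8: leaf 'H' → count = 3
  pos 11: leaf 'D' → count = 4
  pos 13: leaf 'G' → count = 5
  pos 16: leaf 'C' → count = 6
  pos 20: leaf 'E' → count = 7
  pos 23: leaf 'N' → count = 8
  pos 25: leaf 'U' → count = 9
  pos 27: leaf 'B' → count = 10
  pos 31: leaf 'A' → count = 11
  pos 33: leaf 'F' → count = 12
Total leaves: 12

Answer: 12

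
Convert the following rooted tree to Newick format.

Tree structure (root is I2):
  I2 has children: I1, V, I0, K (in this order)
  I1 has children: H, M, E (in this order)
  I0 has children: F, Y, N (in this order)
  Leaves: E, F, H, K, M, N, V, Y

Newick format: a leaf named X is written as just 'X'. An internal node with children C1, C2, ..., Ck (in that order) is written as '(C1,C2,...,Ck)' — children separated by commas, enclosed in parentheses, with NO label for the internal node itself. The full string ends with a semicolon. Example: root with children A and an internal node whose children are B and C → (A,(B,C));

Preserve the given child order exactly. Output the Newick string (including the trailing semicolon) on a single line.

Answer: ((H,M,E),V,(F,Y,N),K);

Derivation:
internal I2 with children ['I1', 'V', 'I0', 'K']
  internal I1 with children ['H', 'M', 'E']
    leaf 'H' → 'H'
    leaf 'M' → 'M'
    leaf 'E' → 'E'
  → '(H,M,E)'
  leaf 'V' → 'V'
  internal I0 with children ['F', 'Y', 'N']
    leaf 'F' → 'F'
    leaf 'Y' → 'Y'
    leaf 'N' → 'N'
  → '(F,Y,N)'
  leaf 'K' → 'K'
→ '((H,M,E),V,(F,Y,N),K)'
Final: ((H,M,E),V,(F,Y,N),K);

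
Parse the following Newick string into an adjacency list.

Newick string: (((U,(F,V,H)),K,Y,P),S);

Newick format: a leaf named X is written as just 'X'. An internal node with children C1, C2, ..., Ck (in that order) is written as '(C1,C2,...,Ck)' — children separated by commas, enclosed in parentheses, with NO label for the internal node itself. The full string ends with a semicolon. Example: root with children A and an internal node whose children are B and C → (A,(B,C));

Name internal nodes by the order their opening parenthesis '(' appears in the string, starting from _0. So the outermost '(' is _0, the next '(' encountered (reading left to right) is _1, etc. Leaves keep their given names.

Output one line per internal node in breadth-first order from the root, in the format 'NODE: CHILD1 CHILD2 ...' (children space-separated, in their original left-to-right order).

Input: (((U,(F,V,H)),K,Y,P),S);
Scanning left-to-right, naming '(' by encounter order:
  pos 0: '(' -> open internal node _0 (depth 1)
  pos 1: '(' -> open internal node _1 (depth 2)
  pos 2: '(' -> open internal node _2 (depth 3)
  pos 5: '(' -> open internal node _3 (depth 4)
  pos 11: ')' -> close internal node _3 (now at depth 3)
  pos 12: ')' -> close internal node _2 (now at depth 2)
  pos 19: ')' -> close internal node _1 (now at depth 1)
  pos 22: ')' -> close internal node _0 (now at depth 0)
Total internal nodes: 4
BFS adjacency from root:
  _0: _1 S
  _1: _2 K Y P
  _2: U _3
  _3: F V H

Answer: _0: _1 S
_1: _2 K Y P
_2: U _3
_3: F V H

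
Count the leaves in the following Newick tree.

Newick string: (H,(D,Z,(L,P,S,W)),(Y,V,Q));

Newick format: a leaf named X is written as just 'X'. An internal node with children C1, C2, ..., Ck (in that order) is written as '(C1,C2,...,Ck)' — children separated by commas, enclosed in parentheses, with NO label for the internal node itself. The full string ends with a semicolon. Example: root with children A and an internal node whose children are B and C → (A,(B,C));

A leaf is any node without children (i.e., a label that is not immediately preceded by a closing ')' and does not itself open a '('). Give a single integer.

Newick: (H,(D,Z,(L,P,S,W)),(Y,V,Q));
Scan left-to-right; a leaf is any maximal label run not followed by '(':
  pos 1: leaf 'H' → count = 1
  pos 4: leaf 'D' → count = 2
  pos 6: leaf 'Z' → count = 3
  pos 9: leaf 'L' → count = 4
  pos 11: leaf 'P' → count = 5
  pos 13: leaf 'S' → count = 6
  pos 15: leaf 'W' → count = 7
  pos 20: leaf 'Y' → count = 8
  pos 22: leaf 'V' → count = 9
  pos 24: leaf 'Q' → count = 10
Total leaves: 10

Answer: 10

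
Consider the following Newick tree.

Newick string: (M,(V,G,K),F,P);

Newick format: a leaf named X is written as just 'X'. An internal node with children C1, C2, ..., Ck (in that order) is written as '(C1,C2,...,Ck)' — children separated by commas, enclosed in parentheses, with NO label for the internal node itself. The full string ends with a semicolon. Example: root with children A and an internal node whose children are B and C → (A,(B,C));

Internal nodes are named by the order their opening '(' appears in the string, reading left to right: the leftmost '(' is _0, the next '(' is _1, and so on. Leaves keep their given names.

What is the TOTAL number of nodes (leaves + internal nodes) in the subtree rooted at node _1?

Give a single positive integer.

Answer: 4

Derivation:
Newick: (M,(V,G,K),F,P);
Locate _1: it is the '(' at position 3 (the 2nd '(' reading left to right).
Query: subtree rooted at _1
_1: subtree_size = 1 + 3
  V: subtree_size = 1 + 0
  G: subtree_size = 1 + 0
  K: subtree_size = 1 + 0
Total subtree size of _1: 4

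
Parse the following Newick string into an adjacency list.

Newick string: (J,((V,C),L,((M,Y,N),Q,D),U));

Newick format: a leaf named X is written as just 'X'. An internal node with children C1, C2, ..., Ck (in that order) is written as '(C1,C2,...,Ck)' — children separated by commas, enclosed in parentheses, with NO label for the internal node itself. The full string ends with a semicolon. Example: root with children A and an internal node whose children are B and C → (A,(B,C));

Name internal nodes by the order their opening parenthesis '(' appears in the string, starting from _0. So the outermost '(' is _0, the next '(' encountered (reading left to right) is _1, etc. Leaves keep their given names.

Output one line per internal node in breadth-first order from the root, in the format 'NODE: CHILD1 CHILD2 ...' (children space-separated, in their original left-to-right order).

Answer: _0: J _1
_1: _2 L _3 U
_2: V C
_3: _4 Q D
_4: M Y N

Derivation:
Input: (J,((V,C),L,((M,Y,N),Q,D),U));
Scanning left-to-right, naming '(' by encounter order:
  pos 0: '(' -> open internal node _0 (depth 1)
  pos 3: '(' -> open internal node _1 (depth 2)
  pos 4: '(' -> open internal node _2 (depth 3)
  pos 8: ')' -> close internal node _2 (now at depth 2)
  pos 12: '(' -> open internal node _3 (depth 3)
  pos 13: '(' -> open internal node _4 (depth 4)
  pos 19: ')' -> close internal node _4 (now at depth 3)
  pos 24: ')' -> close internal node _3 (now at depth 2)
  pos 27: ')' -> close internal node _1 (now at depth 1)
  pos 28: ')' -> close internal node _0 (now at depth 0)
Total internal nodes: 5
BFS adjacency from root:
  _0: J _1
  _1: _2 L _3 U
  _2: V C
  _3: _4 Q D
  _4: M Y N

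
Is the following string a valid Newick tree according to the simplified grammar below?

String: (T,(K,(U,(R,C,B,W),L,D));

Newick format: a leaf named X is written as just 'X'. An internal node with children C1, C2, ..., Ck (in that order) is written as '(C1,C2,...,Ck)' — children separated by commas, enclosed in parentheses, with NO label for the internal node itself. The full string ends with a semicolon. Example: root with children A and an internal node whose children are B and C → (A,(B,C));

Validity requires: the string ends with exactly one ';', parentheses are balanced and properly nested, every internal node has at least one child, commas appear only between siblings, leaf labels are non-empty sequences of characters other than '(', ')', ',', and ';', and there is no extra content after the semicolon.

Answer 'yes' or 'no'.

Answer: no

Derivation:
Input: (T,(K,(U,(R,C,B,W),L,D));
Paren balance: 4 '(' vs 3 ')' MISMATCH
Ends with single ';': True
Full parse: FAILS (expected , or ) at pos 24)
Valid: False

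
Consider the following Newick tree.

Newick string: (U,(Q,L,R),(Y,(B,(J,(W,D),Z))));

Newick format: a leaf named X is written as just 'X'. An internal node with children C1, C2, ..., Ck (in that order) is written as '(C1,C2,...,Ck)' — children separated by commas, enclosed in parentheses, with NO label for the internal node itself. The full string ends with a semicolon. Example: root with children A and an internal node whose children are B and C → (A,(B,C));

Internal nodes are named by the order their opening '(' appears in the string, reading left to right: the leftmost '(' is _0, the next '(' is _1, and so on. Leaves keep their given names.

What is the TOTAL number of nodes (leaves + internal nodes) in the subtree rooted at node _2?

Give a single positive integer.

Answer: 10

Derivation:
Newick: (U,(Q,L,R),(Y,(B,(J,(W,D),Z))));
Locate _2: it is the '(' at position 11 (the 3rd '(' reading left to right).
Query: subtree rooted at _2
_2: subtree_size = 1 + 9
  Y: subtree_size = 1 + 0
  _3: subtree_size = 1 + 7
    B: subtree_size = 1 + 0
    _4: subtree_size = 1 + 5
      J: subtree_size = 1 + 0
      _5: subtree_size = 1 + 2
        W: subtree_size = 1 + 0
        D: subtree_size = 1 + 0
      Z: subtree_size = 1 + 0
Total subtree size of _2: 10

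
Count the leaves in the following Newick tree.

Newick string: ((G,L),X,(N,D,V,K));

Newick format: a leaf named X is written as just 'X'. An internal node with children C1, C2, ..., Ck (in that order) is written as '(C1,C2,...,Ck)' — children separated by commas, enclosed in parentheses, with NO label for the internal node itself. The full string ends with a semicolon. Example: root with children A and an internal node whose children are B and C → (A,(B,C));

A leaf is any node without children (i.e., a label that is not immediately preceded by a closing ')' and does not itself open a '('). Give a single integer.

Answer: 7

Derivation:
Newick: ((G,L),X,(N,D,V,K));
Scan left-to-right; a leaf is any maximal label run not followed by '(':
  pos 2: leaf 'G' → count = 1
  pos 4: leaf 'L' → count = 2
  pos 7: leaf 'X' → count = 3
  pos 10: leaf 'N' → count = 4
  pos 12: leaf 'D' → count = 5
  pos 14: leaf 'V' → count = 6
  pos 16: leaf 'K' → count = 7
Total leaves: 7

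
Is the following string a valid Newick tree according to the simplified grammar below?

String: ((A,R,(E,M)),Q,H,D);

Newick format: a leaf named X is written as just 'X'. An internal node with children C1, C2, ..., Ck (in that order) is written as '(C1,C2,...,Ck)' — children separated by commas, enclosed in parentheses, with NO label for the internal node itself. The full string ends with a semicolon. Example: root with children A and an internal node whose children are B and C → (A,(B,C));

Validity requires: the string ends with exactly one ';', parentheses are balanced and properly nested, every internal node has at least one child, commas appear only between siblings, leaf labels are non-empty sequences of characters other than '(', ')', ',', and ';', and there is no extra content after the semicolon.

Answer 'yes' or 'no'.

Input: ((A,R,(E,M)),Q,H,D);
Paren balance: 3 '(' vs 3 ')' OK
Ends with single ';': True
Full parse: OK
Valid: True

Answer: yes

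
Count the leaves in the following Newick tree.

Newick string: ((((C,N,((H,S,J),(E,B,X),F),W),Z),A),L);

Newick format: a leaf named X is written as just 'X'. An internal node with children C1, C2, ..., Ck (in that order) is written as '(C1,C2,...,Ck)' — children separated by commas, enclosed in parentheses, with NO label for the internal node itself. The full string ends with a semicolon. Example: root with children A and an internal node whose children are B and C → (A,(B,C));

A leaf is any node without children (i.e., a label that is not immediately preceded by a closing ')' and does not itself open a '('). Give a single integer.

Answer: 13

Derivation:
Newick: ((((C,N,((H,S,J),(E,B,X),F),W),Z),A),L);
Scan left-to-right; a leaf is any maximal label run not followed by '(':
  pos 4: leaf 'C' → count = 1
  pos 6: leaf 'N' → count = 2
  pos 10: leaf 'H' → count = 3
  pos 12: leaf 'S' → count = 4
  pos 14: leaf 'J' → count = 5
  pos 18: leaf 'E' → count = 6
  pos 20: leaf 'B' → count = 7
  pos 22: leaf 'X' → count = 8
  pos 25: leaf 'F' → count = 9
  pos 28: leaf 'W' → count = 10
  pos 31: leaf 'Z' → count = 11
  pos 34: leaf 'A' → count = 12
  pos 37: leaf 'L' → count = 13
Total leaves: 13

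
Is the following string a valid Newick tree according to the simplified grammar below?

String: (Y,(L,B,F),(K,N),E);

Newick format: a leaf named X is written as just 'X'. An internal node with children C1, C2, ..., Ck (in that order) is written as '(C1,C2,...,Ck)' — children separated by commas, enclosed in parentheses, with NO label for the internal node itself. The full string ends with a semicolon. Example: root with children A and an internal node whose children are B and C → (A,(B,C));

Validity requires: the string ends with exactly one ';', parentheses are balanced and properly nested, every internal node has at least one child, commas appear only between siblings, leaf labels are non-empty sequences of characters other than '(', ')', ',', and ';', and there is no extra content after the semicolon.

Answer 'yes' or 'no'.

Input: (Y,(L,B,F),(K,N),E);
Paren balance: 3 '(' vs 3 ')' OK
Ends with single ';': True
Full parse: OK
Valid: True

Answer: yes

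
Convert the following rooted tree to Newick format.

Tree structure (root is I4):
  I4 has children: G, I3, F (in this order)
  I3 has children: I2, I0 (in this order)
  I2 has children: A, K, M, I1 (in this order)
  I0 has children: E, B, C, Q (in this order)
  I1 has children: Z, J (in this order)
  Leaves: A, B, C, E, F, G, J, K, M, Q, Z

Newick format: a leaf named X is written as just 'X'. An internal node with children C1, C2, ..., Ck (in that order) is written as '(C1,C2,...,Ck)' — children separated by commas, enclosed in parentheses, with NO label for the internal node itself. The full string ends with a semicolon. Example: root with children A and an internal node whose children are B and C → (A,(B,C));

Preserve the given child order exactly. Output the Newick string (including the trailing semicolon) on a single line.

Answer: (G,((A,K,M,(Z,J)),(E,B,C,Q)),F);

Derivation:
internal I4 with children ['G', 'I3', 'F']
  leaf 'G' → 'G'
  internal I3 with children ['I2', 'I0']
    internal I2 with children ['A', 'K', 'M', 'I1']
      leaf 'A' → 'A'
      leaf 'K' → 'K'
      leaf 'M' → 'M'
      internal I1 with children ['Z', 'J']
        leaf 'Z' → 'Z'
        leaf 'J' → 'J'
      → '(Z,J)'
    → '(A,K,M,(Z,J))'
    internal I0 with children ['E', 'B', 'C', 'Q']
      leaf 'E' → 'E'
      leaf 'B' → 'B'
      leaf 'C' → 'C'
      leaf 'Q' → 'Q'
    → '(E,B,C,Q)'
  → '((A,K,M,(Z,J)),(E,B,C,Q))'
  leaf 'F' → 'F'
→ '(G,((A,K,M,(Z,J)),(E,B,C,Q)),F)'
Final: (G,((A,K,M,(Z,J)),(E,B,C,Q)),F);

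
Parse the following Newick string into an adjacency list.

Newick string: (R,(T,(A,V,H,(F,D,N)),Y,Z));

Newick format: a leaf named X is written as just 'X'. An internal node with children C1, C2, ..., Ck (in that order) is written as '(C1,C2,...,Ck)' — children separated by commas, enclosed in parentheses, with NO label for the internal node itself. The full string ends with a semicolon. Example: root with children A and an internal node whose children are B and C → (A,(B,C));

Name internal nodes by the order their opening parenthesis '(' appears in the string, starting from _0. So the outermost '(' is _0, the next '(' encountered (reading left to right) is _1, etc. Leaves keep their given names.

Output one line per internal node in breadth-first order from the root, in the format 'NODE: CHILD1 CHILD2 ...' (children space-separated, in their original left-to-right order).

Input: (R,(T,(A,V,H,(F,D,N)),Y,Z));
Scanning left-to-right, naming '(' by encounter order:
  pos 0: '(' -> open internal node _0 (depth 1)
  pos 3: '(' -> open internal node _1 (depth 2)
  pos 6: '(' -> open internal node _2 (depth 3)
  pos 13: '(' -> open internal node _3 (depth 4)
  pos 19: ')' -> close internal node _3 (now at depth 3)
  pos 20: ')' -> close internal node _2 (now at depth 2)
  pos 25: ')' -> close internal node _1 (now at depth 1)
  pos 26: ')' -> close internal node _0 (now at depth 0)
Total internal nodes: 4
BFS adjacency from root:
  _0: R _1
  _1: T _2 Y Z
  _2: A V H _3
  _3: F D N

Answer: _0: R _1
_1: T _2 Y Z
_2: A V H _3
_3: F D N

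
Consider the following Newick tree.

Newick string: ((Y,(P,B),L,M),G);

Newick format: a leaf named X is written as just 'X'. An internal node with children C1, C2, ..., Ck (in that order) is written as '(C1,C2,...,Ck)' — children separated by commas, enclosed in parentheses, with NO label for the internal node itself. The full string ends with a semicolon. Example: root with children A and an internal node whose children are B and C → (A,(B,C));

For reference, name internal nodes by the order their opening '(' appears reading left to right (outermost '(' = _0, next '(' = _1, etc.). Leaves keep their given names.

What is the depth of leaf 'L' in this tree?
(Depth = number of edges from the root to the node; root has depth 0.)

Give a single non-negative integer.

Answer: 2

Derivation:
Newick: ((Y,(P,B),L,M),G);
Naming internals by '(' encounter order: outermost '(' = _0, next = _1, ...
Query node: L
Path from root: _0 -> _1 -> L
Depth of L: 2 (number of edges from root)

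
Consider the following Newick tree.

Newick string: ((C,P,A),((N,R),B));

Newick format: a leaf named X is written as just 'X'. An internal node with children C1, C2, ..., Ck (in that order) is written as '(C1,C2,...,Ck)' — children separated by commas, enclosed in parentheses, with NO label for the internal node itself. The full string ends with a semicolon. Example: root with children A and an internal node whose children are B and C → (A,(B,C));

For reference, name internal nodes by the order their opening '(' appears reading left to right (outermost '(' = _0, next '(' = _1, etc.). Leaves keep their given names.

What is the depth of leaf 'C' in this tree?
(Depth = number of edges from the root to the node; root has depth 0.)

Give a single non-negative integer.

Newick: ((C,P,A),((N,R),B));
Naming internals by '(' encounter order: outermost '(' = _0, next = _1, ...
Query node: C
Path from root: _0 -> _1 -> C
Depth of C: 2 (number of edges from root)

Answer: 2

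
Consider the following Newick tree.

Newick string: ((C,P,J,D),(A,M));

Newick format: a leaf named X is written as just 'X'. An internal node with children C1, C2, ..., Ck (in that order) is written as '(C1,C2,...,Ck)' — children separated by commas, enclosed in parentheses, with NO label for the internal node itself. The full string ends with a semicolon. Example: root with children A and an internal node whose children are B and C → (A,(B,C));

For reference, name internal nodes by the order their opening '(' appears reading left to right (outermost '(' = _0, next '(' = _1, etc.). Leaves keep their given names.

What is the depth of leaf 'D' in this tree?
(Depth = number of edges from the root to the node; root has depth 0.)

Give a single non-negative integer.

Newick: ((C,P,J,D),(A,M));
Naming internals by '(' encounter order: outermost '(' = _0, next = _1, ...
Query node: D
Path from root: _0 -> _1 -> D
Depth of D: 2 (number of edges from root)

Answer: 2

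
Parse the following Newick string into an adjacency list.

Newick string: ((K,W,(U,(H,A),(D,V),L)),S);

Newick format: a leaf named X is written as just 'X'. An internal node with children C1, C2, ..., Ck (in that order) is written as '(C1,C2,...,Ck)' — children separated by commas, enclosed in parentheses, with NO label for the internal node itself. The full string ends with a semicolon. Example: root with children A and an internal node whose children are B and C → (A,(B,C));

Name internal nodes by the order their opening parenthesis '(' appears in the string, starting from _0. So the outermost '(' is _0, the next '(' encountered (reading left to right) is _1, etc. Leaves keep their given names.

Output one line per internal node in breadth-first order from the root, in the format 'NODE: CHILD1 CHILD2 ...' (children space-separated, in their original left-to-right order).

Input: ((K,W,(U,(H,A),(D,V),L)),S);
Scanning left-to-right, naming '(' by encounter order:
  pos 0: '(' -> open internal node _0 (depth 1)
  pos 1: '(' -> open internal node _1 (depth 2)
  pos 6: '(' -> open internal node _2 (depth 3)
  pos 9: '(' -> open internal node _3 (depth 4)
  pos 13: ')' -> close internal node _3 (now at depth 3)
  pos 15: '(' -> open internal node _4 (depth 4)
  pos 19: ')' -> close internal node _4 (now at depth 3)
  pos 22: ')' -> close internal node _2 (now at depth 2)
  pos 23: ')' -> close internal node _1 (now at depth 1)
  pos 26: ')' -> close internal node _0 (now at depth 0)
Total internal nodes: 5
BFS adjacency from root:
  _0: _1 S
  _1: K W _2
  _2: U _3 _4 L
  _3: H A
  _4: D V

Answer: _0: _1 S
_1: K W _2
_2: U _3 _4 L
_3: H A
_4: D V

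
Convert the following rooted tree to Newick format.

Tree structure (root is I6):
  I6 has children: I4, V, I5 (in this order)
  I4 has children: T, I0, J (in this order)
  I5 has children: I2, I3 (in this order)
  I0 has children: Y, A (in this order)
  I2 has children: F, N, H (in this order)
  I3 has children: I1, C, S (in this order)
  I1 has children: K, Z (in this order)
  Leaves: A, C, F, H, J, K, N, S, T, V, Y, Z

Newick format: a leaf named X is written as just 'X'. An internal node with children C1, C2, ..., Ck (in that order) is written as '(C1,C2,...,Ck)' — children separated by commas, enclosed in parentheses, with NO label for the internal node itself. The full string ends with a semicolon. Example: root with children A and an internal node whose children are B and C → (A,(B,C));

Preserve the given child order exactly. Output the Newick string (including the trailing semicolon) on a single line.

Answer: ((T,(Y,A),J),V,((F,N,H),((K,Z),C,S)));

Derivation:
internal I6 with children ['I4', 'V', 'I5']
  internal I4 with children ['T', 'I0', 'J']
    leaf 'T' → 'T'
    internal I0 with children ['Y', 'A']
      leaf 'Y' → 'Y'
      leaf 'A' → 'A'
    → '(Y,A)'
    leaf 'J' → 'J'
  → '(T,(Y,A),J)'
  leaf 'V' → 'V'
  internal I5 with children ['I2', 'I3']
    internal I2 with children ['F', 'N', 'H']
      leaf 'F' → 'F'
      leaf 'N' → 'N'
      leaf 'H' → 'H'
    → '(F,N,H)'
    internal I3 with children ['I1', 'C', 'S']
      internal I1 with children ['K', 'Z']
        leaf 'K' → 'K'
        leaf 'Z' → 'Z'
      → '(K,Z)'
      leaf 'C' → 'C'
      leaf 'S' → 'S'
    → '((K,Z),C,S)'
  → '((F,N,H),((K,Z),C,S))'
→ '((T,(Y,A),J),V,((F,N,H),((K,Z),C,S)))'
Final: ((T,(Y,A),J),V,((F,N,H),((K,Z),C,S)));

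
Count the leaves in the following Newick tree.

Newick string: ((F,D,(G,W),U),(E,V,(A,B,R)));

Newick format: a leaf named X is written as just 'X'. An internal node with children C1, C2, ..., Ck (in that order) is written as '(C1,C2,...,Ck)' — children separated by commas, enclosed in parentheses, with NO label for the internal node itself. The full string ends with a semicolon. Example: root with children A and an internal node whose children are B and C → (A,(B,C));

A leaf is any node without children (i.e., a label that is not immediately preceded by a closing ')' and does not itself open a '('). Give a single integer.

Newick: ((F,D,(G,W),U),(E,V,(A,B,R)));
Scan left-to-right; a leaf is any maximal label run not followed by '(':
  pos 2: leaf 'F' → count = 1
  pos 4: leaf 'D' → count = 2
  pos 7: leaf 'G' → count = 3
  pos 9: leaf 'W' → count = 4
  pos 12: leaf 'U' → count = 5
  pos 16: leaf 'E' → count = 6
  pos 18: leaf 'V' → count = 7
  pos 21: leaf 'A' → count = 8
  pos 23: leaf 'B' → count = 9
  pos 25: leaf 'R' → count = 10
Total leaves: 10

Answer: 10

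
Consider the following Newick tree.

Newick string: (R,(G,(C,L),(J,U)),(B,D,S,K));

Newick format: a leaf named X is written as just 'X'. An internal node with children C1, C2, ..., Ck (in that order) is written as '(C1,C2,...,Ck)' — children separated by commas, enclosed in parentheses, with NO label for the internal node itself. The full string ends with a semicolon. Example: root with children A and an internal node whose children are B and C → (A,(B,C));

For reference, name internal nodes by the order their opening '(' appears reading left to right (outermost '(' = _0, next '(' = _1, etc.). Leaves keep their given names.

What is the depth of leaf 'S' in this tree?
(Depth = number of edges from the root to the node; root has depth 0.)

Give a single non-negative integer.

Newick: (R,(G,(C,L),(J,U)),(B,D,S,K));
Naming internals by '(' encounter order: outermost '(' = _0, next = _1, ...
Query node: S
Path from root: _0 -> _4 -> S
Depth of S: 2 (number of edges from root)

Answer: 2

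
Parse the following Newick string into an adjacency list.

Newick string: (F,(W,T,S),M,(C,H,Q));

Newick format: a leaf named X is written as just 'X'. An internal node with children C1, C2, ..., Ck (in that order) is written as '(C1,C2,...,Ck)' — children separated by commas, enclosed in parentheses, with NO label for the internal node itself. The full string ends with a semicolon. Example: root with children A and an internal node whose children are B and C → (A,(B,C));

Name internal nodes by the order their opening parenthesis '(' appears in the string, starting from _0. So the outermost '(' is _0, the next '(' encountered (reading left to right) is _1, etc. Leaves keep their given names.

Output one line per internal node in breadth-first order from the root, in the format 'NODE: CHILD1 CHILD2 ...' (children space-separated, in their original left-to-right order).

Answer: _0: F _1 M _2
_1: W T S
_2: C H Q

Derivation:
Input: (F,(W,T,S),M,(C,H,Q));
Scanning left-to-right, naming '(' by encounter order:
  pos 0: '(' -> open internal node _0 (depth 1)
  pos 3: '(' -> open internal node _1 (depth 2)
  pos 9: ')' -> close internal node _1 (now at depth 1)
  pos 13: '(' -> open internal node _2 (depth 2)
  pos 19: ')' -> close internal node _2 (now at depth 1)
  pos 20: ')' -> close internal node _0 (now at depth 0)
Total internal nodes: 3
BFS adjacency from root:
  _0: F _1 M _2
  _1: W T S
  _2: C H Q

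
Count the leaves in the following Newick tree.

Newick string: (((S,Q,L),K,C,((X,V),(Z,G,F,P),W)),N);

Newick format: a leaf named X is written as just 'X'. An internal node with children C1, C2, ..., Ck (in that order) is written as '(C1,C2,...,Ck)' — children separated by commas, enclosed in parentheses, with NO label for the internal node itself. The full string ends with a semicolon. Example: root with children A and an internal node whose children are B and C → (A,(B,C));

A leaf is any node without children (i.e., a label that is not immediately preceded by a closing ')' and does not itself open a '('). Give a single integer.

Answer: 13

Derivation:
Newick: (((S,Q,L),K,C,((X,V),(Z,G,F,P),W)),N);
Scan left-to-right; a leaf is any maximal label run not followed by '(':
  pos 3: leaf 'S' → count = 1
  pos 5: leaf 'Q' → count = 2
  pos 7: leaf 'L' → count = 3
  pos 10: leaf 'K' → count = 4
  pos 12: leaf 'C' → count = 5
  pos 16: leaf 'X' → count = 6
  pos 18: leaf 'V' → count = 7
  pos 22: leaf 'Z' → count = 8
  pos 24: leaf 'G' → count = 9
  pos 26: leaf 'F' → count = 10
  pos 28: leaf 'P' → count = 11
  pos 31: leaf 'W' → count = 12
  pos 35: leaf 'N' → count = 13
Total leaves: 13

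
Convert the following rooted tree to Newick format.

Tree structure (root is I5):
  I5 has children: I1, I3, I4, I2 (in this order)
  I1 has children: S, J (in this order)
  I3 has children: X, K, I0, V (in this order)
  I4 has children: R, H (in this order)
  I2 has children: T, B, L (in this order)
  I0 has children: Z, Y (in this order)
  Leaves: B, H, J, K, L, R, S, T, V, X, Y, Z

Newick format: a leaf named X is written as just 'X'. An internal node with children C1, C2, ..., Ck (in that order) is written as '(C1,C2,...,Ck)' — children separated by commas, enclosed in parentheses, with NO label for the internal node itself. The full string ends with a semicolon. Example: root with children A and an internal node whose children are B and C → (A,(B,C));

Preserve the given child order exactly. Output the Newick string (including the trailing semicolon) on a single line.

Answer: ((S,J),(X,K,(Z,Y),V),(R,H),(T,B,L));

Derivation:
internal I5 with children ['I1', 'I3', 'I4', 'I2']
  internal I1 with children ['S', 'J']
    leaf 'S' → 'S'
    leaf 'J' → 'J'
  → '(S,J)'
  internal I3 with children ['X', 'K', 'I0', 'V']
    leaf 'X' → 'X'
    leaf 'K' → 'K'
    internal I0 with children ['Z', 'Y']
      leaf 'Z' → 'Z'
      leaf 'Y' → 'Y'
    → '(Z,Y)'
    leaf 'V' → 'V'
  → '(X,K,(Z,Y),V)'
  internal I4 with children ['R', 'H']
    leaf 'R' → 'R'
    leaf 'H' → 'H'
  → '(R,H)'
  internal I2 with children ['T', 'B', 'L']
    leaf 'T' → 'T'
    leaf 'B' → 'B'
    leaf 'L' → 'L'
  → '(T,B,L)'
→ '((S,J),(X,K,(Z,Y),V),(R,H),(T,B,L))'
Final: ((S,J),(X,K,(Z,Y),V),(R,H),(T,B,L));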